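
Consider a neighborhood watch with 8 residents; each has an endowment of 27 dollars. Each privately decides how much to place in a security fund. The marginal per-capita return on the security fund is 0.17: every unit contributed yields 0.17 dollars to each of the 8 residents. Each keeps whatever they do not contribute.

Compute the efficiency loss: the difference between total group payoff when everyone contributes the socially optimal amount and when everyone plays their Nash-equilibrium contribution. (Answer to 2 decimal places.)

The private return per contributed unit is 0.17 < 1, so contributing 0 is dominant for every player. At the Nash equilibrium everyone keeps their 27, and the group total is 8 × 27 = 216.
Each contributed unit returns 1.360 to the group as a whole (0.17 to each of 8 players), which exceeds 1, so the social optimum is full contribution: group total = 1.360 × 216 = 293.76.
Efficiency loss = 293.76 − 216 = 77.76.

77.76 dollars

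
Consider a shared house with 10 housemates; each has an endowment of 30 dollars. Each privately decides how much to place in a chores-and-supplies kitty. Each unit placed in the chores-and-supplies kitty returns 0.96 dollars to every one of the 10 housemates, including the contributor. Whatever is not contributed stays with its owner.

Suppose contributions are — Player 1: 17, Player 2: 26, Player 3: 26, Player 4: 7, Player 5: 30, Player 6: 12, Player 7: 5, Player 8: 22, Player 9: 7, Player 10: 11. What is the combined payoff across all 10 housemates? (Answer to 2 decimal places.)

1701.80 dollars

Total contributed: 17 + 26 + 26 + 7 + 30 + 12 + 5 + 22 + 7 + 11 = 163; total kept: 10 × 30 − 163 = 137.
The chores-and-supplies kitty pays out 0.96 × 10 × 163 = 1564.80 in aggregate.
Group total = 137 + 1564.80 = 1701.80.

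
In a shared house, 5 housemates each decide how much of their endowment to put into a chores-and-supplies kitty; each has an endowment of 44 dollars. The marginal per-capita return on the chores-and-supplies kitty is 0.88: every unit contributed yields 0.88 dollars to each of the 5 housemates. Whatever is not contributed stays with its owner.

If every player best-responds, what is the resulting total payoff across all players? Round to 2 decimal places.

The private return per contributed unit is 0.88 < 1, so contributing 0 is dominant for every player. At the Nash equilibrium everyone keeps their 44, and the group total is 5 × 44 = 220.

220.00 dollars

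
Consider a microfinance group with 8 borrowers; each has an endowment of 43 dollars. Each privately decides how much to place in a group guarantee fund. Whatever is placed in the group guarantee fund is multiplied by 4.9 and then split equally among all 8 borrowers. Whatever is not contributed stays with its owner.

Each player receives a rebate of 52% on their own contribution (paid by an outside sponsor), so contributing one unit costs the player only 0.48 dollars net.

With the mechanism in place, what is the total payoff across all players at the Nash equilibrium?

1864.48 dollars

The effective private return per unit is now (4.9/8) / 0.48 = 1.2760 > 1, so every player's dominant strategy flips to full contribution.
So the Nash equilibrium is full contribution by all 8; the group earns 8 × (43 × 0.52 + 4.9 × 43) = 1864.48.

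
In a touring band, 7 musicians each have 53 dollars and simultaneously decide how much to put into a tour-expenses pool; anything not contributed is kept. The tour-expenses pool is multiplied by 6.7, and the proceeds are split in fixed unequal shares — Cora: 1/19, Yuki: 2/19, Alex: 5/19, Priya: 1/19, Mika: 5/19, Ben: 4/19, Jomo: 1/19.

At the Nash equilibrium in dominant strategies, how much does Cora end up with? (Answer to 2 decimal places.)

109.07 dollars

Player j's private return per contributed unit is 6.7 × (j's share). Contributing is weakly dominant for j when that share is at least 1/6.7 = 0.1493, and contributing 0 is dominant otherwise.
Alex, Mika and Ben clear that bar, contributing 53 each; the remaining 4 contribute 0. Total contributed: 159.
Cora keeps 53 and receives 6.7 × 159 × 1/19 = 56.07 from the tour-expenses pool, for a payoff of 109.07.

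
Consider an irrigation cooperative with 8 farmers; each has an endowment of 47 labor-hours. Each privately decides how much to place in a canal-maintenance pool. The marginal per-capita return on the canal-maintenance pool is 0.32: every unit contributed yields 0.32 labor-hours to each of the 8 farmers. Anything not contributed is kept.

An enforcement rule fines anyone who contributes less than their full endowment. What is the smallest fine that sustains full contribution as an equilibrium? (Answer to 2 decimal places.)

Given the others contribute fully, the best deviation is to contribute 0 (any partial contribution still incurs the fine and gives up units whose private return 0.32 is below 1).
Deviating from 47 to 0 saves 47 labor-hours but forfeits the deviator's share of the drop in the canal-maintenance pool: 0.32 × 47 = 15.04.
So the deviation gain is 47 − 15.04 = 31.96, and the fine must be at least 31.96 labor-hours to wipe it out.

31.96 labor-hours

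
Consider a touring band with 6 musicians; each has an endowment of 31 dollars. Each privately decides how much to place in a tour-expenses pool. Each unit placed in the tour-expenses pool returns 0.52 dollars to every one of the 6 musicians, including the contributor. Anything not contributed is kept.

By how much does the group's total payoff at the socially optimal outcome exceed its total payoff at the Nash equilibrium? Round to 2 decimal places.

The private return per contributed unit is 0.52 < 1, so contributing 0 is dominant for every player. At the Nash equilibrium everyone keeps their 31, and the group total is 6 × 31 = 186.
Each contributed unit returns 3.120 to the group as a whole (0.52 to each of 6 players), which exceeds 1, so the social optimum is full contribution: group total = 3.120 × 186 = 580.32.
Efficiency loss = 580.32 − 186 = 394.32.

394.32 dollars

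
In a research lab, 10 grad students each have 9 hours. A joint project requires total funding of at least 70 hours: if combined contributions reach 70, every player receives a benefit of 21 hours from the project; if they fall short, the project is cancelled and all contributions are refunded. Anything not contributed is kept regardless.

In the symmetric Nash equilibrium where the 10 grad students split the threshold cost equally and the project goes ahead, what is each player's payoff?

Equal share of the threshold: 70/10 = 7.
At this profile no one gains by cutting their contribution: any cut drops the total below 70, the project is cancelled, contributions are refunded, and the deviator ends with 9, which is less than 9 − 7 + 21 = 23. Contributing more than 7 just wastes the excess. So contributing exactly 7 is a best response.
Each player's payoff: 9 − 7 + 21 = 23.

23 hours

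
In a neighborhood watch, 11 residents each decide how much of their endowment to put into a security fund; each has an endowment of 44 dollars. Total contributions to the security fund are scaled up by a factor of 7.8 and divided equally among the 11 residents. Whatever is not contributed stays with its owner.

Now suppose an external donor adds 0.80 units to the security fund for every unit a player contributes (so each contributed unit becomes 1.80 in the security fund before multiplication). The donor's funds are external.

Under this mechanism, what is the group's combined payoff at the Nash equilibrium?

6795.36 dollars

Under the mechanism each unit contributed yields 7.8 × 1.80 / 11 = 1.2764 back to its contributor per unit of net cost, which exceeds 1, making full contribution the dominant choice for everyone.
So the Nash equilibrium is full contribution by all 11; the group earns 7.8 × 1.80 × 484 = 6795.36.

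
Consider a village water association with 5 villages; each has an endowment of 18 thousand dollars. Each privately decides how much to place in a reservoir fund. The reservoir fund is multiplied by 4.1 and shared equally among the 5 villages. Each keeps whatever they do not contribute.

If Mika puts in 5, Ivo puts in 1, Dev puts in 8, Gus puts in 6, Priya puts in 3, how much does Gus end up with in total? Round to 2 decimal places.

30.86 thousand dollars

Total contributed: 5 + 1 + 8 + 6 + 3 = 23.
Each receives 4.1 × 23 / 5 = 18.86 from the reservoir fund.
Gus keeps 18 − 6 = 12, so Gus's payoff is 12 + 18.86 = 30.86.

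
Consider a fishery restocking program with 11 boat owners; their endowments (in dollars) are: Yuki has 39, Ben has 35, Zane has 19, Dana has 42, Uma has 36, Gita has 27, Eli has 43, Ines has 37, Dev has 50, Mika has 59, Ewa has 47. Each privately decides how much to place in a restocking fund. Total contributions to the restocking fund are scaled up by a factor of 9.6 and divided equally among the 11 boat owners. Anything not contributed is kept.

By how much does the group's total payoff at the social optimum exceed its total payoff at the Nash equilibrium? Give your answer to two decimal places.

3732.40 dollars

The private return per contributed unit is 9.6/11 = 0.8727 < 1 for every player regardless of endowment, so the Nash equilibrium is zero contribution and the group total is Σ E_j = 39 + 35 + 19 + 42 + 36 + 27 + 43 + 37 + 50 + 59 + 47 = 434.
Each contributed unit returns 9.600 to the group, so the social optimum is full contribution by everyone: group total = 9.600 × 434 = 4166.40.
Efficiency loss = (9.600 − 1) × 434 = 3732.40.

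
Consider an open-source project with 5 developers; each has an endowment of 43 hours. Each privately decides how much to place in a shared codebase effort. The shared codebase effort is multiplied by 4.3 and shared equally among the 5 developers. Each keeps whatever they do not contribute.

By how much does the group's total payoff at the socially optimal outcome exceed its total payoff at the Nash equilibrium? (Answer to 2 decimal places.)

709.50 hours

Each contributed unit returns 4.3/5 = 0.8600 to its contributor — below 1 — so contributing 0 is dominant for every player. At the Nash equilibrium everyone keeps their 43, and the group total is 5 × 43 = 215.
Each contributed unit returns 4.300 to the group as a whole (0.8600 to each of 5 players), which exceeds 1, so the social optimum is full contribution: group total = 4.300 × 215 = 924.50.
Efficiency loss = 924.50 − 215 = 709.50.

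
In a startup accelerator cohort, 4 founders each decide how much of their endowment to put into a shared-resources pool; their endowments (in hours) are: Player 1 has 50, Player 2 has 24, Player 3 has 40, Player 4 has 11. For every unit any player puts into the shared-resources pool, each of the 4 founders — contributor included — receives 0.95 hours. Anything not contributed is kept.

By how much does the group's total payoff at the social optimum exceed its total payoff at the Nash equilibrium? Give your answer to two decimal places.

The private return per contributed unit is 0.95 < 1 for everyone, so the Nash equilibrium is zero contribution and the group total is Σ E_j = 50 + 24 + 40 + 11 = 125.
Each contributed unit returns 3.800 to the group, so the social optimum is full contribution by everyone: group total = 3.800 × 125 = 475.00.
Efficiency loss = (3.800 − 1) × 125 = 350.00.

350.00 hours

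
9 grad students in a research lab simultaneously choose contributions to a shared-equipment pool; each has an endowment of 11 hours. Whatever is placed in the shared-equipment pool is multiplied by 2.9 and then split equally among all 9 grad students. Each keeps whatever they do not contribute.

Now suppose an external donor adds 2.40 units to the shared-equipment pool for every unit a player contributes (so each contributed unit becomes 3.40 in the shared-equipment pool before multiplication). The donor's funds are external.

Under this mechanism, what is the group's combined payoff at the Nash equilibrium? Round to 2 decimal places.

976.14 hours

Under the mechanism each unit contributed yields 2.9 × 3.40 / 9 = 1.0956 back to its contributor per unit of net cost, which exceeds 1, making full contribution the dominant choice for everyone.
At the Nash equilibrium everyone contributes 11. Group total payoff = 2.9 × 3.40 × 99 = 976.14.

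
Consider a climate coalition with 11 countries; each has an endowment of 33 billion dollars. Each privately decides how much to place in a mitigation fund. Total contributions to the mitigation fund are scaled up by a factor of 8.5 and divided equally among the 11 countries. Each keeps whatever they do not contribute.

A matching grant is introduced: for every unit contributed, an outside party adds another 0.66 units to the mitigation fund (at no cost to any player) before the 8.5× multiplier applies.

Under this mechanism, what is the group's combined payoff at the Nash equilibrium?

5121.93 billion dollars

The effective private return per unit is now 8.5 × 1.66 / 11 = 1.2827 > 1, so every player's dominant strategy flips to full contribution.
At the Nash equilibrium everyone contributes 33. Group total payoff = 8.5 × 1.66 × 363 = 5121.93.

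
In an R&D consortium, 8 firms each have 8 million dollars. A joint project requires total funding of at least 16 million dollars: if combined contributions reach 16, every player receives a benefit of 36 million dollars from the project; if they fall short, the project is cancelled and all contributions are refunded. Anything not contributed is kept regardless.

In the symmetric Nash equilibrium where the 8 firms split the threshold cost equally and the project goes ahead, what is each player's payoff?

Equal share of the threshold: 16/8 = 2.
At this profile no one gains by cutting their contribution: any cut drops the total below 16, the project is cancelled, contributions are refunded, and the deviator ends with 8, which is less than 8 − 2 + 36 = 42. Contributing more than 2 just wastes the excess. So contributing exactly 2 is a best response.
Each player's payoff: 8 − 2 + 36 = 42.

42 million dollars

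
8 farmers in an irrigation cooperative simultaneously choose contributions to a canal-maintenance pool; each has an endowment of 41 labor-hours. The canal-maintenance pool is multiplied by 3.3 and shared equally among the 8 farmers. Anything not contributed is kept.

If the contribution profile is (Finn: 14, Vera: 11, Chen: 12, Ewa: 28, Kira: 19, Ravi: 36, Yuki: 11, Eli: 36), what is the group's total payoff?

712.10 labor-hours

Total contributed: 14 + 11 + 12 + 28 + 19 + 36 + 11 + 36 = 167; total kept: 8 × 41 − 167 = 161.
The canal-maintenance pool pays out 3.3 × 167 = 551.10 in aggregate.
Group total = 161 + 551.10 = 712.10.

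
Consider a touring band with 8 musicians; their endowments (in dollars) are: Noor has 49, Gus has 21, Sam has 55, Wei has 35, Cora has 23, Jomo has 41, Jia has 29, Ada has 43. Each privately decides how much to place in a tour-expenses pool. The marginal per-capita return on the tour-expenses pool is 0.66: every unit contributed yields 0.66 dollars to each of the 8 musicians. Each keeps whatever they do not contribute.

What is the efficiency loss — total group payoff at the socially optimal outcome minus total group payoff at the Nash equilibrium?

1266.88 dollars

The private return per contributed unit is 0.66 < 1 for everyone, so the Nash equilibrium is zero contribution and the group total is Σ E_j = 49 + 21 + 55 + 35 + 23 + 41 + 29 + 43 = 296.
Each contributed unit returns 5.280 to the group, so the social optimum is full contribution by everyone: group total = 5.280 × 296 = 1562.88.
Efficiency loss = (5.280 − 1) × 296 = 1266.88.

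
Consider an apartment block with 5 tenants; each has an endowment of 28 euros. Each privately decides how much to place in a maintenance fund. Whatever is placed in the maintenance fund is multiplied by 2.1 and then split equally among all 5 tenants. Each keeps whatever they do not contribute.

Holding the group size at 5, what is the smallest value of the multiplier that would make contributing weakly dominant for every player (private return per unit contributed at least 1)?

A contributed unit returns (multiplier)/5 to its contributor.
This reaches 1 exactly when the multiplier is 5.

5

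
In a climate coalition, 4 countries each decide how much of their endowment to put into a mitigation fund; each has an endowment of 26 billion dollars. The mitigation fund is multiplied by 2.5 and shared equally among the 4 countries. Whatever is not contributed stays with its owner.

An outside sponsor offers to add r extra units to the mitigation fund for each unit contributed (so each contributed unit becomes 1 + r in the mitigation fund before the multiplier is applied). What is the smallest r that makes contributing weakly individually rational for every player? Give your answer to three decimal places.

With matching at rate r, one contributed unit becomes (1 + r) in the mitigation fund and returns 2.5 × (1 + r) / 4 to the contributor.
Setting this equal to 1: 1 + r = 4/2.5 = 1.6000.
So the minimum matching rate is r = 1.6000 − 1 = 0.600.

0.600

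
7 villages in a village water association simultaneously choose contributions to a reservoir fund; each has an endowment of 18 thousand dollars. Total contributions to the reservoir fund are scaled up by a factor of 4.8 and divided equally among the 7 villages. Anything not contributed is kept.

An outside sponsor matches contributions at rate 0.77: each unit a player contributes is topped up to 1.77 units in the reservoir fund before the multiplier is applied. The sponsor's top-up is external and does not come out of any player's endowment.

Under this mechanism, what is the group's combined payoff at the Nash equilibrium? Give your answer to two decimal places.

With the mechanism, a contributed unit returns 4.8 × 1.77 / 7 = 1.2137 per unit of net cost to the contributor — now above 1 — so contributing fully is weakly dominant for every player.
So the Nash equilibrium is full contribution by all 7; the group earns 4.8 × 1.77 × 126 = 1070.50.

1070.50 thousand dollars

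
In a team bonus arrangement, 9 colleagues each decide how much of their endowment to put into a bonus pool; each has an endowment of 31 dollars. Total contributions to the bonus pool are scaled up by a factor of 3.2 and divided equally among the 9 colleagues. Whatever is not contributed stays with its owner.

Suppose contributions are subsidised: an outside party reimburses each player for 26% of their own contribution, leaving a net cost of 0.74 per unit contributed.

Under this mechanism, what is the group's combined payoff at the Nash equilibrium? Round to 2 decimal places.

Even with the mechanism, each unit contributed returns only (3.2/9) / 0.74 = 0.4805 per unit of net cost, so contributing nothing is still dominant.
Everyone keeps their endowment and the group total is 9 × 31 = 279.

279.00 dollars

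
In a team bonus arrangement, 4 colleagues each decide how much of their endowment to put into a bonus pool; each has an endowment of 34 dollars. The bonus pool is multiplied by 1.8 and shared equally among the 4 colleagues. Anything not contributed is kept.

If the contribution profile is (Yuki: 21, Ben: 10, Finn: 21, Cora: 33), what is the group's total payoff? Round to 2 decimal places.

204.00 dollars

Total contributed: 21 + 10 + 21 + 33 = 85; total kept: 4 × 34 − 85 = 51.
The bonus pool pays out 1.8 × 85 = 153.00 in aggregate.
Group total = 51 + 153.00 = 204.00.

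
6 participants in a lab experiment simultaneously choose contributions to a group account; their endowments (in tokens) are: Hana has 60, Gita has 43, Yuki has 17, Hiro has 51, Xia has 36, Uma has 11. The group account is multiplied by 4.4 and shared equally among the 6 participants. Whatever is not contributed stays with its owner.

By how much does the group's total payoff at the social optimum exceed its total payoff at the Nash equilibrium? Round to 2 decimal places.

741.20 tokens

The private return per contributed unit is 4.4/6 = 0.7333 < 1 for every player regardless of endowment, so the Nash equilibrium is zero contribution and the group total is Σ E_j = 60 + 43 + 17 + 51 + 36 + 11 = 218.
Each contributed unit returns 4.400 to the group, so the social optimum is full contribution by everyone: group total = 4.400 × 218 = 959.20.
Efficiency loss = (4.400 − 1) × 218 = 741.20.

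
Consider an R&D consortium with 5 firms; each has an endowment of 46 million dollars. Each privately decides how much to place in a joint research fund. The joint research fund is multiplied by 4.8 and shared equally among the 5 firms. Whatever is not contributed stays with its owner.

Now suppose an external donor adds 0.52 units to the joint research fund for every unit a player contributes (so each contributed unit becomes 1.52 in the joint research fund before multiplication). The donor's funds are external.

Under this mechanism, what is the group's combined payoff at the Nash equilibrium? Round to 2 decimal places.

With the mechanism, a contributed unit returns 4.8 × 1.52 / 5 = 1.4592 per unit of net cost to the contributor — now above 1 — so contributing fully is weakly dominant for every player.
At the Nash equilibrium everyone contributes 46. Group total payoff = 4.8 × 1.52 × 230 = 1678.08.

1678.08 million dollars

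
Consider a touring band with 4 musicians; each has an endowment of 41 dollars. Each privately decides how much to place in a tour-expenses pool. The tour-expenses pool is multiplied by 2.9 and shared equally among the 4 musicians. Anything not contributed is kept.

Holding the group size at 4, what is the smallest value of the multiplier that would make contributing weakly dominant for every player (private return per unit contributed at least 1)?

A contributed unit returns (multiplier)/4 to its contributor.
This reaches 1 exactly when the multiplier is 4.

4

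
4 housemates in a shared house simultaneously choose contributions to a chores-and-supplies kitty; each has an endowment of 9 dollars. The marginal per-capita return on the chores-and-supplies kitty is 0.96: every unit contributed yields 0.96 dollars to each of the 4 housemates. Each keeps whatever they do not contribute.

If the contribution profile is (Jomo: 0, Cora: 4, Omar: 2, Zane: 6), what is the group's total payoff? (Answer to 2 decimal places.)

Total contributed: 0 + 4 + 2 + 6 = 12; total kept: 4 × 9 − 12 = 24.
The chores-and-supplies kitty pays out 0.96 × 4 × 12 = 46.08 in aggregate.
Group total = 24 + 46.08 = 70.08.

70.08 dollars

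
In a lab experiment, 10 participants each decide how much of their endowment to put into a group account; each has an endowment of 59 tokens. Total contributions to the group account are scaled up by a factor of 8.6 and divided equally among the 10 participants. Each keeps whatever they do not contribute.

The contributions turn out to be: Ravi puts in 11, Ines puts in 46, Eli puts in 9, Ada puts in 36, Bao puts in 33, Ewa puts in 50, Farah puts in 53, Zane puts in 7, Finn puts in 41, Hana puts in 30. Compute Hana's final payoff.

300.76 tokens

Total contributed: 11 + 46 + 9 + 36 + 33 + 50 + 53 + 7 + 41 + 30 = 316.
Each receives 8.6 × 316 / 10 = 271.76 from the group account.
Hana keeps 59 − 30 = 29, so Hana's payoff is 29 + 271.76 = 300.76.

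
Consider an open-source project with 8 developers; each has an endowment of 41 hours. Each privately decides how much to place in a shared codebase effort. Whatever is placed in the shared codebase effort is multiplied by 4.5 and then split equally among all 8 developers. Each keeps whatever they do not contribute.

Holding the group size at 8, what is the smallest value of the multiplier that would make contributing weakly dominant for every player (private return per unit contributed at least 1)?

A contributed unit returns (multiplier)/8 to its contributor.
This reaches 1 exactly when the multiplier is 8.

8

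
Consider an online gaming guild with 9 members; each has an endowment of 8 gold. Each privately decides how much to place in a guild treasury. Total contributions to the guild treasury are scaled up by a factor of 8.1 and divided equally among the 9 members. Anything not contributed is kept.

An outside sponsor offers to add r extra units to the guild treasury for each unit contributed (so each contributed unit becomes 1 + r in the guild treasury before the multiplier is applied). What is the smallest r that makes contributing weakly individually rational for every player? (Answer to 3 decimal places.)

0.111

With matching at rate r, one contributed unit becomes (1 + r) in the guild treasury and returns 8.1 × (1 + r) / 9 to the contributor.
Setting this equal to 1: 1 + r = 9/8.1 = 1.1111.
So the minimum matching rate is r = 1.1111 − 1 = 0.111.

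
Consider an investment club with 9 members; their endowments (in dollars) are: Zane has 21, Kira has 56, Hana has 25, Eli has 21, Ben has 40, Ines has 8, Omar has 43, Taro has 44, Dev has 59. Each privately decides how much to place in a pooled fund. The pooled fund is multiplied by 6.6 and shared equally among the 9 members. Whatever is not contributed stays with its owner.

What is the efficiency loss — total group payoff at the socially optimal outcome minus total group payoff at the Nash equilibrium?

The private return per contributed unit is 6.6/9 = 0.7333 < 1 for every player regardless of endowment, so the Nash equilibrium is zero contribution and the group total is Σ E_j = 21 + 56 + 25 + 21 + 40 + 8 + 43 + 44 + 59 = 317.
Each contributed unit returns 6.600 to the group, so the social optimum is full contribution by everyone: group total = 6.600 × 317 = 2092.20.
Efficiency loss = (6.600 − 1) × 317 = 1775.20.

1775.20 dollars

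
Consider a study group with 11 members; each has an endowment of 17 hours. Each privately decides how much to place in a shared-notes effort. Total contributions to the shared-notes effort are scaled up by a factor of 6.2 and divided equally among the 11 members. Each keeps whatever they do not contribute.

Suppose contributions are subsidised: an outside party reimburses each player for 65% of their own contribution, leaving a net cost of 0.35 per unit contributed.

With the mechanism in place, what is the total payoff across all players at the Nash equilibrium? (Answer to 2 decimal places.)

1280.95 hours

With the mechanism, a contributed unit returns (6.2/11) / 0.35 = 1.6104 per unit of net cost to the contributor — now above 1 — so contributing fully is weakly dominant for every player.
So the Nash equilibrium is full contribution by all 11; the group earns 11 × (17 × 0.65 + 6.2 × 17) = 1280.95.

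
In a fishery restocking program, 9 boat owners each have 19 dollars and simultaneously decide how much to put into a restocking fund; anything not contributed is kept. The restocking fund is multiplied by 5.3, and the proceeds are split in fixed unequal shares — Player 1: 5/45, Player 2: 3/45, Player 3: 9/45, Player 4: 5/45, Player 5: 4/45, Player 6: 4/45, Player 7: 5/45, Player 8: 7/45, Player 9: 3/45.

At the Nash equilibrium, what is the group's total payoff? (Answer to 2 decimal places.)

Player j's private return per contributed unit is 5.3 × (j's share). Contributing is weakly dominant for j when that share is at least 1/5.3 = 0.1887, and contributing 0 is dominant otherwise.
The only share above 0.1887 is Player 3's 9/45, contributing 19; the remaining 8 contribute 0. Total contributed: 19.
The restocking fund pays out 5.3 × 19 = 100.70 in total (split across the unequal shares, but the aggregate is all that matters for the group sum).
The 8 free-riders keep 19 each, adding 152. Group total = 152 + 100.70 = 252.70.

252.70 dollars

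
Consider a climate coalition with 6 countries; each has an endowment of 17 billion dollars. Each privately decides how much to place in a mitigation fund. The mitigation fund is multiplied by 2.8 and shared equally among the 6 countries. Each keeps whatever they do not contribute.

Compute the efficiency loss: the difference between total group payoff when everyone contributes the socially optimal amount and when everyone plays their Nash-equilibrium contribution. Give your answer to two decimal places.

183.60 billion dollars

Each contributed unit returns 2.8/6 = 0.4667 to its contributor — below 1 — so contributing 0 is dominant for every player. At the Nash equilibrium everyone keeps their 17, and the group total is 6 × 17 = 102.
Each contributed unit returns 2.800 to the group as a whole (0.4667 to each of 6 players), which exceeds 1, so the social optimum is full contribution: group total = 2.800 × 102 = 285.60.
Efficiency loss = 285.60 − 102 = 183.60.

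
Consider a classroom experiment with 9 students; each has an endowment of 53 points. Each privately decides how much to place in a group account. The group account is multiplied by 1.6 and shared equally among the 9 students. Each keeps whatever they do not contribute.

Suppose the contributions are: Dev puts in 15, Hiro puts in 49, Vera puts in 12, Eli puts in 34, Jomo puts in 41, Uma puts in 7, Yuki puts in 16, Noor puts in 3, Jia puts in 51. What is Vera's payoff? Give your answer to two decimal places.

Total contributed: 15 + 49 + 12 + 34 + 41 + 7 + 16 + 3 + 51 = 228.
Each receives 1.6 × 228 / 9 = 40.53 from the group account.
Vera keeps 53 − 12 = 41, so Vera's payoff is 41 + 40.53 = 81.53.

81.53 points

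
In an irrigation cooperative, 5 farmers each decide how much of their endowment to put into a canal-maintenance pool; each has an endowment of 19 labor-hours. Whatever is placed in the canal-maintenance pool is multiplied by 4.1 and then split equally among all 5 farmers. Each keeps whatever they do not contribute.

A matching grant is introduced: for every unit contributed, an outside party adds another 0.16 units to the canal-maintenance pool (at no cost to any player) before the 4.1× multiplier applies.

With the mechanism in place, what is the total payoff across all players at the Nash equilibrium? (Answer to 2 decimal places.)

Even with the mechanism, each unit contributed returns only 4.1 × 1.16 / 5 = 0.9512 per unit of net cost, so contributing nothing is still dominant.
At the Nash equilibrium no one contributes; group total payoff = 5 × 19 = 95.

95.00 labor-hours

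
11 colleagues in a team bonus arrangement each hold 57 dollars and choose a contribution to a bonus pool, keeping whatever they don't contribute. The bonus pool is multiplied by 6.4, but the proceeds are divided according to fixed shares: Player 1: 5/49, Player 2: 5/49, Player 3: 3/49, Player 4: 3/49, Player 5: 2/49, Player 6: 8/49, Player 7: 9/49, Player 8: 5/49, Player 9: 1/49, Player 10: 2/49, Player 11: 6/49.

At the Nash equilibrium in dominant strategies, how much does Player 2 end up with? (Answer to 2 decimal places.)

131.45 dollars

Player j's private return per contributed unit is 6.4 × (j's share). Contributing is weakly dominant for j when that share is at least 1/6.4 = 0.1563, and contributing 0 is dominant otherwise.
The shares above 0.1563 belong to Player 6 and Player 7, contributing 57 each; the remaining 9 contribute 0. Total contributed: 114.
Player 2 keeps 57 and receives 6.4 × 114 × 5/49 = 74.45 from the bonus pool, for a payoff of 131.45.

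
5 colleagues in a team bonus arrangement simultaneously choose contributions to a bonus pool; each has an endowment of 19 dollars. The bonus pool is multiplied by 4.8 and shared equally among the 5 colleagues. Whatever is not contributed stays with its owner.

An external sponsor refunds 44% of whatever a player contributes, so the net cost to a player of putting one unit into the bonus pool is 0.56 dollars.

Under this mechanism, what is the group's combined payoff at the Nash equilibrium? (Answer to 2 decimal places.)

497.80 dollars

Under the mechanism each unit contributed yields (4.8/5) / 0.56 = 1.7143 back to its contributor per unit of net cost, which exceeds 1, making full contribution the dominant choice for everyone.
At the Nash equilibrium everyone contributes 19. Group total payoff = 5 × (19 × 0.44 + 4.8 × 19) = 497.80.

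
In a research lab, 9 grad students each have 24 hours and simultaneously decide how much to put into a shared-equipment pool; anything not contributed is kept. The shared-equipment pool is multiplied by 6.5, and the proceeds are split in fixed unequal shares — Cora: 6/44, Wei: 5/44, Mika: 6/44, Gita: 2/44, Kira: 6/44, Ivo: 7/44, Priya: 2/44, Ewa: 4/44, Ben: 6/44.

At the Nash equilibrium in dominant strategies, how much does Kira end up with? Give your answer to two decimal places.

45.27 hours

A player with share s gets back 6.5·s per unit contributed, so full contribution is dominant for anyone with s > 1/6.5 = 0.1538 and zero contribution is dominant for anyone below.
The only share above 0.1538 is Ivo's 7/44, contributing 24; the remaining 8 contribute 0. Total contributed: 24.
Kira keeps 24 and receives 6.5 × 24 × 6/44 = 21.27 from the shared-equipment pool, for a payoff of 45.27.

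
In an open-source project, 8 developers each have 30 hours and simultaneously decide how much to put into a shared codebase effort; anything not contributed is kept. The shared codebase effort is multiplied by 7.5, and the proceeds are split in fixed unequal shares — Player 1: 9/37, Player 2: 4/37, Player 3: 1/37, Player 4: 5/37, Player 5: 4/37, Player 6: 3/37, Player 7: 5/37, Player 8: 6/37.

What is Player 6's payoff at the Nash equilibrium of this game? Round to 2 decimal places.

102.97 hours

A player with share s gets back 7.5·s per unit contributed, so full contribution is dominant for anyone with s > 1/7.5 = 0.1333 and zero contribution is dominant for anyone below.
The shares above 0.1333 belong to Player 1, Player 4, Player 7 and Player 8, contributing 30 each; the remaining 4 contribute 0. Total contributed: 120.
Player 6 keeps 30 and receives 7.5 × 120 × 3/37 = 72.97 from the shared codebase effort, for a payoff of 102.97.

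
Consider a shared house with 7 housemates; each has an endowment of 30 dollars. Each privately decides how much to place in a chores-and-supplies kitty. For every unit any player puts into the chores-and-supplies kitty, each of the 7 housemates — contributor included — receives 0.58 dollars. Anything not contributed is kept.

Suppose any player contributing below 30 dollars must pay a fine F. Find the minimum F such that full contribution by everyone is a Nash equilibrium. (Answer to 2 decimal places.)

12.60 dollars

Given the others contribute fully, the best deviation is to contribute 0 (any partial contribution still incurs the fine and gives up units whose private return 0.58 is below 1).
Deviating from 30 to 0 saves 30 dollars but forfeits the deviator's share of the drop in the chores-and-supplies kitty: 0.58 × 30 = 17.40.
So the deviation gain is 30 − 17.40 = 12.60, and the fine must be at least 12.60 dollars to wipe it out.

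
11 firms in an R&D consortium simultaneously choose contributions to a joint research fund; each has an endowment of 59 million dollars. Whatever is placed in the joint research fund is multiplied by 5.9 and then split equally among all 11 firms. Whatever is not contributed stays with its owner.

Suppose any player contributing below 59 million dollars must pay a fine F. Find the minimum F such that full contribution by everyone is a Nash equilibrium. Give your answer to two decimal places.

Given the others contribute fully, the best deviation is to contribute 0 (any partial contribution still incurs the fine and gives up units whose private return 0.5364 is below 1).
Deviating from 59 to 0 saves 59 million dollars but forfeits the deviator's share of the drop in the joint research fund: 5.9/11 × 59 = 31.65.
So the deviation gain is 59 − 31.65 = 27.35, and the fine must be at least 27.35 million dollars to wipe it out.

27.35 million dollars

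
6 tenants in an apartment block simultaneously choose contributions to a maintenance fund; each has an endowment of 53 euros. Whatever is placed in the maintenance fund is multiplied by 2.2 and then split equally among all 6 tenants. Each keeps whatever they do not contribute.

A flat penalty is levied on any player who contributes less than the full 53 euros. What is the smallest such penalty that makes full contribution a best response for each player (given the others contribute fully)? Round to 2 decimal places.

Given the others contribute fully, the best deviation is to contribute 0 (any partial contribution still incurs the fine and gives up units whose private return 0.3667 is below 1).
Deviating from 53 to 0 saves 53 euros but forfeits the deviator's share of the drop in the maintenance fund: 2.2/6 × 53 = 19.43.
So the deviation gain is 53 − 19.43 = 33.57, and the fine must be at least 33.57 euros to wipe it out.

33.57 euros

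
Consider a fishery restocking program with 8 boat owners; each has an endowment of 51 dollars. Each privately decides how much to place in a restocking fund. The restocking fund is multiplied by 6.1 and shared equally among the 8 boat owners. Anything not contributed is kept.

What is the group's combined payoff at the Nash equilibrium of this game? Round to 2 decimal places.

Each contributed unit returns 6.1/8 = 0.7625 to its contributor — below 1 — so contributing 0 is dominant for every player. At the Nash equilibrium everyone keeps their 51, and the group total is 8 × 51 = 408.

408.00 dollars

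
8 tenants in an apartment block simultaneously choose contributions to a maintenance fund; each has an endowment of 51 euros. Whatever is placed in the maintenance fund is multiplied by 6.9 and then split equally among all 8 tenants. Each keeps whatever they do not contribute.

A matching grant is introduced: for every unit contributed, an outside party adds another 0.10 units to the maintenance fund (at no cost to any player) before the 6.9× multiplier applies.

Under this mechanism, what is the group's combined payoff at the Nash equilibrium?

408.00 euros

Even with the mechanism, each unit contributed returns only 6.9 × 1.10 / 8 = 0.9488 per unit of net cost, so contributing nothing is still dominant.
Everyone keeps their endowment and the group total is 8 × 51 = 408.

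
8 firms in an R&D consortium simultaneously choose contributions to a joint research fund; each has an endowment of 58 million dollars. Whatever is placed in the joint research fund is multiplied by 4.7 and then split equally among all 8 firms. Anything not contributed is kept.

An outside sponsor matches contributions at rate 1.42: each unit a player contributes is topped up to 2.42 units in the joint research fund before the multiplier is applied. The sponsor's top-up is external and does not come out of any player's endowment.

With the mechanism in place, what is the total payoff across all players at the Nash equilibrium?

With the mechanism, a contributed unit returns 4.7 × 2.42 / 8 = 1.4218 per unit of net cost to the contributor — now above 1 — so contributing fully is weakly dominant for every player.
At the Nash equilibrium everyone contributes 58. Group total payoff = 4.7 × 2.42 × 464 = 5277.54.

5277.54 million dollars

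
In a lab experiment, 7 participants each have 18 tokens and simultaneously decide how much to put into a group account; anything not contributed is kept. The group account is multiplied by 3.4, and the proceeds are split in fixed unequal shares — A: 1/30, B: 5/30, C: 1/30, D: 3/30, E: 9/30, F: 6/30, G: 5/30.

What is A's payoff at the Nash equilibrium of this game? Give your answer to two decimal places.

Player j's private return per contributed unit is 3.4 × (j's share). Contributing is weakly dominant for j when that share is at least 1/3.4 = 0.2941, and contributing 0 is dominant otherwise.
Only E (9/30) clears that bar, contributing 18; the remaining 6 contribute 0. Total contributed: 18.
A keeps 18 and receives 3.4 × 18 × 1/30 = 2.04 from the group account, for a payoff of 20.04.

20.04 tokens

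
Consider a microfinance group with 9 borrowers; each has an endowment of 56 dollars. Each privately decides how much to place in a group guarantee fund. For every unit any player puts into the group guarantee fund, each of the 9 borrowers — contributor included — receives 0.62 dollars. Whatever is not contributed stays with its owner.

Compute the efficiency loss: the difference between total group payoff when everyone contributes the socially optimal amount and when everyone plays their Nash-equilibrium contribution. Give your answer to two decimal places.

2308.32 dollars

The private return per contributed unit is 0.62 < 1, so contributing 0 is dominant for every player. At the Nash equilibrium everyone keeps their 56, and the group total is 9 × 56 = 504.
Each contributed unit returns 5.580 to the group as a whole (0.62 to each of 9 players), which exceeds 1, so the social optimum is full contribution: group total = 5.580 × 504 = 2812.32.
Efficiency loss = 2812.32 − 504 = 2308.32.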